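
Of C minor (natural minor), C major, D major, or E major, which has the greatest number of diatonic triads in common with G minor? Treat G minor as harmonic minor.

Triads of G minor (harmonic minor): Gm (i), Adim (ii°), Bbaug (III+), Cm (iv), D (V), Eb (VI), F#dim (vii°).
C minor (natural minor) shares 3: Gm, Cm, Eb.
C major shares 0: none.
D major shares 1: D.
E major shares 0: none.
The most common triads (3) are shared with C minor.

C minor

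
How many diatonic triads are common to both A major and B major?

2

Diatonic triads of A major: A (I), Bm (ii), C♯m (iii), D (IV), E (V), F♯m (vi), G♯dim (vii°).
Diatonic triads of B major: B (I), C♯m (ii), D♯m (iii), E (IV), F♯ (V), G♯m (vi), A♯dim (vii°).
Matching root and quality in both lists: C♯m, E.
That gives 2 common triads.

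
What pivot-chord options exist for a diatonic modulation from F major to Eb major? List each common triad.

Triads in F major: F major (I), G minor (ii), A minor (iii), Bb major (IV), C major (V), D minor (vi), E diminished (vii°).
Triads in Eb major: Eb major (I), F minor (ii), G minor (iii), Ab major (IV), Bb major (V), C minor (vi), D diminished (vii°).
Shared triads with their functions: G minor (ii in F major, iii in Eb major); Bb major (IV in F major, V in Eb major).

Gm, Bb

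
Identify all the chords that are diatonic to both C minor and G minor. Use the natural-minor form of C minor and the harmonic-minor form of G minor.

Cm, Eb, Gm

Triads in C minor (natural minor): C minor (i), D diminished (ii°), Eb major (III), F minor (iv), G minor (v), Ab major (VI), Bb major (VII).
Triads in G minor (harmonic minor): G minor (i), A diminished (ii°), Bb augmented (III+), C minor (iv), D major (V), Eb major (VI), F# diminished (vii°).
Shared triads with their functions: C minor (i in C minor, iv in G minor); Eb major (III in C minor, VI in G minor); G minor (v in C minor, i in G minor).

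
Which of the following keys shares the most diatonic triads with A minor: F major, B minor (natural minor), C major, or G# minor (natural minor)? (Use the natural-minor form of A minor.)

C major

Triads of A minor (natural minor): A minor (i), B diminished (ii°), C major (III), D minor (iv), E minor (v), F major (VI), G major (VII).
F major shares 4: Am, C, Dm, F.
B minor (natural minor) shares 2: Em, G.
C major shares 7: Am, Bdim, C, Dm, Em, F, G.
G# minor (natural minor) shares 0: none.
The most common triads (7) are shared with C major.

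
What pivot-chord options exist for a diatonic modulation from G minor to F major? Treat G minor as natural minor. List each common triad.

Gm, Bb, Dm, F

Triads in G minor (natural minor): G minor (i), A diminished (ii°), Bb major (III), C minor (iv), D minor (v), Eb major (VI), F major (VII).
Triads in F major: F major (I), G minor (ii), A minor (iii), Bb major (IV), C major (V), D minor (vi), E diminished (vii°).
Shared triads with their functions: G minor (i in G minor, ii in F major); Bb major (III in G minor, IV in F major); D minor (v in G minor, vi in F major); F major (VII in G minor, I in F major).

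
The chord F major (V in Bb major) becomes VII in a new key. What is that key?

The numeral VII denotes a major triad on scale degree 7. With F on degree 7, the tonic of the new key is G.
Degree 7 carries a major triad in natural-minor keys, so the destination is G minor.
Check: the diatonic triads of G minor (natural minor) are Gm (i), Adim (ii°), Bb (III), Cm (iv), Dm (v), Eb (VI), F (VII) — F major is indeed VII.

G minor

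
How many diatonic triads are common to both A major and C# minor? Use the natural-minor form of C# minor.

4

Diatonic triads of A major: A major (I), B minor (ii), C# minor (iii), D major (IV), E major (V), F# minor (vi), G# diminished (vii°).
Diatonic triads of C# minor (natural minor): C# minor (i), D# diminished (ii°), E major (III), F# minor (iv), G# minor (v), A major (VI), B major (VII).
Matching root and quality in both lists: A major, C# minor, E major, F# minor.
That gives 4 common triads.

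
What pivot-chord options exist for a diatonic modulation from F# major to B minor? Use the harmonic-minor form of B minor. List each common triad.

F#

Triads in F# major: F# major (I), G# minor (ii), A# minor (iii), B major (IV), C# major (V), D# minor (vi), E# diminished (vii°).
Triads in B minor (harmonic minor): B minor (i), C# diminished (ii°), D augmented (III+), E minor (iv), F# major (V), G major (VI), A# diminished (vii°).
Shared triads with their functions: F# major (I in F# major, V in B minor).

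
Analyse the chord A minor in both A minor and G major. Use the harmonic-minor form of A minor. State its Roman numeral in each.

The scale of A minor (harmonic minor) is A B C D E F G#; A is degree 1, and the triad built there (A-C-E) is minor, so it is i.
The scale of G major is G A B C D E F#; A is degree 2, and the triad built there (A-C-E) is minor, so it is ii.

i in A minor; ii in G major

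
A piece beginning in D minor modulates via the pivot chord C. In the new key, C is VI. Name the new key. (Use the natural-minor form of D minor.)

E minor

The numeral VI denotes a major triad on scale degree 6. With C on degree 6, the tonic of the new key is E.
Degree 6 carries a major triad in minor keys, so the destination is E minor.
Check: the diatonic triads of E minor (natural minor) are Em (i), F♯dim (ii°), G (III), Am (iv), Bm (v), C (VI), D (VII) — C is indeed VI.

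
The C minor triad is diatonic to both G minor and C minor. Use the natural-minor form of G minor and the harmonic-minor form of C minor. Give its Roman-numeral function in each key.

The scale of G minor (natural minor) is G A Bb C D Eb F; C is degree 4, and the triad built there (C-Eb-G) is minor, so it is iv.
The scale of C minor (harmonic minor) is C D Eb F G Ab B; C is degree 1, and the triad built there (C-Eb-G) is minor, so it is i.

iv in G minor; i in C minor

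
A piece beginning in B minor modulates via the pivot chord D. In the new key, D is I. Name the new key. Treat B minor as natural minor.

The numeral I denotes a major triad on scale degree 1. With D on degree 1, the tonic of the new key is D.
Degree 1 carries a major triad in major keys, so the destination is D major.
Check: the diatonic triads of D major are D (I), Em (ii), F♯m (iii), G (IV), A (V), Bm (vi), C♯dim (vii°) — D is indeed I.

D major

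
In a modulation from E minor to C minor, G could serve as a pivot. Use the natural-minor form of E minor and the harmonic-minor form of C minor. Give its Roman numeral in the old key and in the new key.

III in E minor; V in C minor

The scale of E minor (natural minor) is E F# G A B C D; G is degree 3, and the triad built there (G-B-D) is major, so it is III.
The scale of C minor (harmonic minor) is C D Eb F G Ab B; G is degree 5, and the triad built there (G-B-D) is major, so it is V.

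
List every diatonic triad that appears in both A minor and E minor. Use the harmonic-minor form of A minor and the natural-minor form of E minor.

Triads in A minor (harmonic minor): A minor (i), B diminished (ii°), C augmented (III+), D minor (iv), E major (V), F major (VI), G# diminished (vii°).
Triads in E minor (natural minor): E minor (i), F# diminished (ii°), G major (III), A minor (iv), B minor (v), C major (VI), D major (VII).
Shared triads with their functions: A minor (i in A minor, iv in E minor).

Am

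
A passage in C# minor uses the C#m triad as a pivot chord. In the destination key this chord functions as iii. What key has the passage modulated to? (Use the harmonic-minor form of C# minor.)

A major

The numeral iii denotes a minor triad on scale degree 3. With C# on degree 3, the tonic of the new key is A.
Degree 3 carries a minor triad in major keys, so the destination is A major.
Check: the diatonic triads of A major are A (I), Bm (ii), C#m (iii), D (IV), E (V), F#m (vi), G#dim (vii°) — C#m is indeed iii.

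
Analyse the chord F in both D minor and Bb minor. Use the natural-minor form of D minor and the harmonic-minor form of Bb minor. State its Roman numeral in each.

The scale of D minor (natural minor) is D E F G A Bb C; F is degree 3, and the triad built there (F-A-C) is major, so it is III.
The scale of Bb minor (harmonic minor) is Bb C Db Eb F Gb A; F is degree 5, and the triad built there (F-A-C) is major, so it is V.

III in D minor; V in Bb minor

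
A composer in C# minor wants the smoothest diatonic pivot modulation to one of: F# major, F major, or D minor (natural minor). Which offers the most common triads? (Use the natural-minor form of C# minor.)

Triads of C# minor (natural minor): C#m (i), D#dim (ii°), E (III), F#m (iv), G#m (v), A (VI), B (VII).
F# major shares 2: G#m, B.
F major shares 0: none.
D minor (natural minor) shares 0: none.
The most common triads (2) are shared with F# major.

F# major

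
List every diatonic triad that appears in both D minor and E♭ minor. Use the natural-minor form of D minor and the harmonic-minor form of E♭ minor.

B♭

Triads in D minor (natural minor): Dm (i), Edim (ii°), F (III), Gm (iv), Am (v), B♭ (VI), C (VII).
Triads in E♭ minor (harmonic minor): E♭m (i), Fdim (ii°), G♭aug (III+), A♭m (iv), B♭ (V), C♭ (VI), Ddim (vii°).
Shared triads with their functions: B♭ (VI in D minor, V in E♭ minor).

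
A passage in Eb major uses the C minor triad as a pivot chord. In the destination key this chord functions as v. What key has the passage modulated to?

F minor

The numeral v denotes a minor triad on scale degree 5. With C on degree 5, the tonic of the new key is F.
Degree 5 carries a minor triad in natural-minor keys, so the destination is F minor.
Check: the diatonic triads of F minor (natural minor) are Fm (i), Gdim (ii°), Ab (III), Bbm (iv), Cm (v), Db (VI), Eb (VII) — C minor is indeed v.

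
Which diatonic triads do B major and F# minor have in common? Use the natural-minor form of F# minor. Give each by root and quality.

C#m, E

Triads in B major: B major (I), C# minor (ii), D# minor (iii), E major (IV), F# major (V), G# minor (vi), A# diminished (vii°).
Triads in F# minor (natural minor): F# minor (i), G# diminished (ii°), A major (III), B minor (iv), C# minor (v), D major (VI), E major (VII).
Shared triads with their functions: C# minor (ii in B major, v in F# minor); E major (IV in B major, VII in F# minor).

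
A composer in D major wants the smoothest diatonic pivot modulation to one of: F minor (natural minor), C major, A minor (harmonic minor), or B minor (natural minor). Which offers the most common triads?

B minor

Triads of D major: D major (I), E minor (ii), F# minor (iii), G major (IV), A major (V), B minor (vi), C# diminished (vii°).
F minor (natural minor) shares 0: none.
C major shares 2: Em, G.
A minor (harmonic minor) shares 0: none.
B minor (natural minor) shares 7: D, Em, F#m, G, A, Bm, C#dim.
The most common triads (7) are shared with B minor.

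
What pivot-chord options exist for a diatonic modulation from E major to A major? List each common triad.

Triads in E major: E (I), F#m (ii), G#m (iii), A (IV), B (V), C#m (vi), D#dim (vii°).
Triads in A major: A (I), Bm (ii), C#m (iii), D (IV), E (V), F#m (vi), G#dim (vii°).
Shared triads with their functions: E (I in E major, V in A major); F#m (ii in E major, vi in A major); A (IV in E major, I in A major); C#m (vi in E major, iii in A major).

E, F#m, A, C#m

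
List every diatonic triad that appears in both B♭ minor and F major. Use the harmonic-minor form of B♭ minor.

F

Triads in B♭ minor (harmonic minor): B♭m (i), Cdim (ii°), D♭aug (III+), E♭m (iv), F (V), G♭ (VI), Adim (vii°).
Triads in F major: F (I), Gm (ii), Am (iii), B♭ (IV), C (V), Dm (vi), Edim (vii°).
Shared triads with their functions: F (V in B♭ minor, I in F major).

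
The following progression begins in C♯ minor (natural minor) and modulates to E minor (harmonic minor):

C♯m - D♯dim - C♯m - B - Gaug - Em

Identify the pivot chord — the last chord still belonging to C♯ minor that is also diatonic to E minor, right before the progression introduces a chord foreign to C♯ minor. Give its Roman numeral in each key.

B — VII in C♯ minor, V in E minor

Chords diatonic to C♯ minor: C♯m, D♯dim, E, F♯m, G♯m, A, B.
Reading the progression, the first chord not in that set is Gaug, so the modulation leaves C♯ minor there.
The chord immediately before Gaug is B, which is diatonic to both keys: VII in C♯ minor and V in E minor.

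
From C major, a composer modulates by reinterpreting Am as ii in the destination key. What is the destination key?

The numeral ii denotes a minor triad on scale degree 2. With A on degree 2, the tonic of the new key is G.
Degree 2 carries a minor triad in major keys, so the destination is G major.
Check: the diatonic triads of G major are G (I), Am (ii), Bm (iii), C (IV), D (V), Em (vi), F#dim (vii°) — Am is indeed ii.

G major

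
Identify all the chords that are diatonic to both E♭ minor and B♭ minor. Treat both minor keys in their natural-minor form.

E♭m, G♭, B♭m, D♭

Triads in E♭ minor (natural minor): E♭ minor (i), F diminished (ii°), G♭ major (III), A♭ minor (iv), B♭ minor (v), C♭ major (VI), D♭ major (VII).
Triads in B♭ minor (natural minor): B♭ minor (i), C diminished (ii°), D♭ major (III), E♭ minor (iv), F minor (v), G♭ major (VI), A♭ major (VII).
Shared triads with their functions: E♭ minor (i in E♭ minor, iv in B♭ minor); G♭ major (III in E♭ minor, VI in B♭ minor); B♭ minor (v in E♭ minor, i in B♭ minor); D♭ major (VII in E♭ minor, III in B♭ minor).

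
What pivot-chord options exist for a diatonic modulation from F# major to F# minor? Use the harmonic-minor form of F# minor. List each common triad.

C#, E#dim

Triads in F# major: F# (I), G#m (ii), A#m (iii), B (IV), C# (V), D#m (vi), E#dim (vii°).
Triads in F# minor (harmonic minor): F#m (i), G#dim (ii°), Aaug (III+), Bm (iv), C# (V), D (VI), E#dim (vii°).
Shared triads with their functions: C# (V in F# major, V in F# minor); E#dim (vii° in F# major, vii° in F# minor).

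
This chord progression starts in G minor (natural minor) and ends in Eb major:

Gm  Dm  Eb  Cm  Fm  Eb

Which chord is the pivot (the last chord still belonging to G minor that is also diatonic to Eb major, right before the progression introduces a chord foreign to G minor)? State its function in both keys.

Cm — iv in G minor, vi in Eb major

Chords diatonic to G minor: Gm, Adim, Bb, Cm, Dm, Eb, F.
Reading the progression, the first chord not in that set is Fm, so the modulation leaves G minor there.
The chord immediately before Fm is Cm, which is diatonic to both keys: iv in G minor and vi in Eb major.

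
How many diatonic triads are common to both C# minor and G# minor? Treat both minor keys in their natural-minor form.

Diatonic triads of C# minor (natural minor): C#m (i), D#dim (ii°), E (III), F#m (iv), G#m (v), A (VI), B (VII).
Diatonic triads of G# minor (natural minor): G#m (i), A#dim (ii°), B (III), C#m (iv), D#m (v), E (VI), F# (VII).
Matching root and quality in both lists: C#m, E, G#m, B.
That gives 4 common triads.

4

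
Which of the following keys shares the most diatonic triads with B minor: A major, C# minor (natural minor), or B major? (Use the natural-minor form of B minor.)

A major

Triads of B minor (natural minor): Bm (i), C#dim (ii°), D (III), Em (iv), F#m (v), G (VI), A (VII).
A major shares 4: Bm, D, F#m, A.
C# minor (natural minor) shares 2: F#m, A.
B major shares 0: none.
The most common triads (4) are shared with A major.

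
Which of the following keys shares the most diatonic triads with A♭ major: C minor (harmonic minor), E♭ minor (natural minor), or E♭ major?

E♭ major

Triads of A♭ major: A♭ major (I), B♭ minor (ii), C minor (iii), D♭ major (IV), E♭ major (V), F minor (vi), G diminished (vii°).
C minor (harmonic minor) shares 3: A♭, Cm, Fm.
E♭ minor (natural minor) shares 2: B♭m, D♭.
E♭ major shares 4: A♭, Cm, E♭, Fm.
The most common triads (4) are shared with E♭ major.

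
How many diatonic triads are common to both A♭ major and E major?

Diatonic triads of A♭ major: A♭ (I), B♭m (ii), Cm (iii), D♭ (IV), E♭ (V), Fm (vi), Gdim (vii°).
Diatonic triads of E major: E (I), F♯m (ii), G♯m (iii), A (IV), B (V), C♯m (vi), D♯dim (vii°).
No triad has the same root and quality in both keys.

0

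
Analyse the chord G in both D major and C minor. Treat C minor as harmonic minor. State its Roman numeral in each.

IV in D major; V in C minor

The scale of D major is D E F# G A B C#; G is degree 4, and the triad built there (G-B-D) is major, so it is IV.
The scale of C minor (harmonic minor) is C D Eb F G Ab B; G is degree 5, and the triad built there (G-B-D) is major, so it is V.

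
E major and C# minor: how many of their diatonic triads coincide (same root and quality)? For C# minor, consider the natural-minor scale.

7

Diatonic triads of E major: E (I), F#m (ii), G#m (iii), A (IV), B (V), C#m (vi), D#dim (vii°).
Diatonic triads of C# minor (natural minor): C#m (i), D#dim (ii°), E (III), F#m (iv), G#m (v), A (VI), B (VII).
Matching root and quality in both lists: E, F#m, G#m, A, B, C#m, D#dim.
That gives 7 common triads.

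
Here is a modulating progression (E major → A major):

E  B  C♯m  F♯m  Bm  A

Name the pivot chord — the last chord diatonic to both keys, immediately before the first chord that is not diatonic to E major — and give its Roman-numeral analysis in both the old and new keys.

Chords diatonic to E major: E, F♯m, G♯m, A, B, C♯m, D♯dim.
Reading the progression, the first chord not in that set is Bm, so the modulation leaves E major there.
The chord immediately before Bm is F♯m, which is diatonic to both keys: ii in E major and vi in A major.

F♯m — ii in E major, vi in A major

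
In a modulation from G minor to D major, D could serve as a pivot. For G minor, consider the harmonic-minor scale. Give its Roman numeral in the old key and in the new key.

The scale of G minor (harmonic minor) is G A Bb C D Eb F#; D is degree 5, and the triad built there (D-F#-A) is major, so it is V.
The scale of D major is D E F# G A B C#; D is degree 1, and the triad built there (D-F#-A) is major, so it is I.

V in G minor; I in D major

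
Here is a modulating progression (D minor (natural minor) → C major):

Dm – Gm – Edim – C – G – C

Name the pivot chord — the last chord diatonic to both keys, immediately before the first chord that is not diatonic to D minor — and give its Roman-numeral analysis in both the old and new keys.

Chords diatonic to D minor: Dm, Edim, F, Gm, Am, B♭, C.
Reading the progression, the first chord not in that set is G, so the modulation leaves D minor there.
The chord immediately before G is C, which is diatonic to both keys: VII in D minor and I in C major.

C — VII in D minor, I in C major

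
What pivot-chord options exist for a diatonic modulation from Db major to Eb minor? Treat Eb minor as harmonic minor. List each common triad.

Triads in Db major: Db major (I), Eb minor (ii), F minor (iii), Gb major (IV), Ab major (V), Bb minor (vi), C diminished (vii°).
Triads in Eb minor (harmonic minor): Eb minor (i), F diminished (ii°), Gb augmented (III+), Ab minor (iv), Bb major (V), Cb major (VI), D diminished (vii°).
Shared triads with their functions: Eb minor (ii in Db major, i in Eb minor).

Ebm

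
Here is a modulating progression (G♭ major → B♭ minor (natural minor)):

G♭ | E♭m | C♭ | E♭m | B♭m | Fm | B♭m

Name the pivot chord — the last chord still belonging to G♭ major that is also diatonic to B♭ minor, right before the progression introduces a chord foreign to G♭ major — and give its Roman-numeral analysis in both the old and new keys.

B♭m — iii in G♭ major, i in B♭ minor

Chords diatonic to G♭ major: G♭, A♭m, B♭m, C♭, D♭, E♭m, Fdim.
Reading the progression, the first chord not in that set is Fm, so the modulation leaves G♭ major there.
The chord immediately before Fm is B♭m, which is diatonic to both keys: iii in G♭ major and i in B♭ minor.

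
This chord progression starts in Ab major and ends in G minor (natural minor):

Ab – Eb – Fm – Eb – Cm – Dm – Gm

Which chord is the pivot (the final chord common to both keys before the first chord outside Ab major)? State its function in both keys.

Cm — iii in Ab major, iv in G minor

Chords diatonic to Ab major: Ab, Bbm, Cm, Db, Eb, Fm, Gdim.
Reading the progression, the first chord not in that set is Dm, so the modulation leaves Ab major there.
The chord immediately before Dm is Cm, which is diatonic to both keys: iii in Ab major and iv in G minor.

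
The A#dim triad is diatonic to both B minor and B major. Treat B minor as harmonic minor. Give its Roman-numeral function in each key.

vii° in B minor; vii° in B major

The scale of B minor (harmonic minor) is B C# D E F# G A#; A# is degree 7, and the triad built there (A#-C#-E) is diminished, so it is vii°.
The scale of B major is B C# D# E F# G# A#; A# is degree 7, and the triad built there (A#-C#-E) is diminished, so it is vii°.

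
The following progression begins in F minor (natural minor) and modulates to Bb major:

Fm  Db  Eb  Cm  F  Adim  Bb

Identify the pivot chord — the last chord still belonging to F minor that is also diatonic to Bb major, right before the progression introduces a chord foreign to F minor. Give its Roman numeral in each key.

Chords diatonic to F minor: Fm, Gdim, Ab, Bbm, Cm, Db, Eb.
Reading the progression, the first chord not in that set is F, so the modulation leaves F minor there.
The chord immediately before F is Cm, which is diatonic to both keys: v in F minor and ii in Bb major.

Cm — v in F minor, ii in Bb major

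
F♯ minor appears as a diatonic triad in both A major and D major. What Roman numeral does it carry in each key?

vi in A major; iii in D major

The scale of A major is A B C♯ D E F♯ G♯; F♯ is degree 6, and the triad built there (F♯-A-C♯) is minor, so it is vi.
The scale of D major is D E F♯ G A B C♯; F♯ is degree 3, and the triad built there (F♯-A-C♯) is minor, so it is iii.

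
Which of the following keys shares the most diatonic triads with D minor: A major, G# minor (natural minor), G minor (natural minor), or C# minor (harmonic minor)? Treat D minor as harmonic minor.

Triads of D minor (harmonic minor): D minor (i), E diminished (ii°), F augmented (III+), G minor (iv), A major (V), Bb major (VI), C# diminished (vii°).
A major shares 1: A.
G# minor (natural minor) shares 0: none.
G minor (natural minor) shares 3: Dm, Gm, Bb.
C# minor (harmonic minor) shares 1: A.
The most common triads (3) are shared with G minor.

G minor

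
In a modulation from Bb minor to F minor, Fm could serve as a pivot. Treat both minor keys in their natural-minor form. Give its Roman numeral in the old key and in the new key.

v in Bb minor; i in F minor

The scale of Bb minor (natural minor) is Bb C Db Eb F Gb Ab; F is degree 5, and the triad built there (F-Ab-C) is minor, so it is v.
The scale of F minor (natural minor) is F G Ab Bb C Db Eb; F is degree 1, and the triad built there (F-Ab-C) is minor, so it is i.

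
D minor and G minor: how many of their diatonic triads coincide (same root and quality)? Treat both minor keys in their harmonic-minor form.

1

Diatonic triads of D minor (harmonic minor): D minor (i), E diminished (ii°), F augmented (III+), G minor (iv), A major (V), Bb major (VI), C# diminished (vii°).
Diatonic triads of G minor (harmonic minor): G minor (i), A diminished (ii°), Bb augmented (III+), C minor (iv), D major (V), Eb major (VI), F# diminished (vii°).
Matching root and quality in both lists: G minor.
That gives 1 common triad.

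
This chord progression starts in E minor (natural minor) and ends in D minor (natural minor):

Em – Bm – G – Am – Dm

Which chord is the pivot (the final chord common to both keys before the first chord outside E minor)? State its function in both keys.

Chords diatonic to E minor: Em, F#dim, G, Am, Bm, C, D.
Reading the progression, the first chord not in that set is Dm, so the modulation leaves E minor there.
The chord immediately before Dm is Am, which is diatonic to both keys: iv in E minor and v in D minor.

Am — iv in E minor, v in D minor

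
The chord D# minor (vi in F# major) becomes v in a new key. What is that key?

G# minor

The numeral v denotes a minor triad on scale degree 5. With D# on degree 5, the tonic of the new key is G#.
Degree 5 carries a minor triad in natural-minor keys, so the destination is G# minor.
Check: the diatonic triads of G# minor (natural minor) are G#m (i), A#dim (ii°), B (III), C#m (iv), D#m (v), E (VI), F# (VII) — D# minor is indeed v.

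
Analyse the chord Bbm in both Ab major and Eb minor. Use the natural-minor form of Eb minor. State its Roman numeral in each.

ii in Ab major; v in Eb minor

The scale of Ab major is Ab Bb C Db Eb F G; Bb is degree 2, and the triad built there (Bb-Db-F) is minor, so it is ii.
The scale of Eb minor (natural minor) is Eb F Gb Ab Bb Cb Db; Bb is degree 5, and the triad built there (Bb-Db-F) is minor, so it is v.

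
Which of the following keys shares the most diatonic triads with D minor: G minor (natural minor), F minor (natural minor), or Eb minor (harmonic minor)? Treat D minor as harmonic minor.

Triads of D minor (harmonic minor): D minor (i), E diminished (ii°), F augmented (III+), G minor (iv), A major (V), Bb major (VI), C# diminished (vii°).
G minor (natural minor) shares 3: Dm, Gm, Bb.
F minor (natural minor) shares 0: none.
Eb minor (harmonic minor) shares 1: Bb.
The most common triads (3) are shared with G minor.

G minor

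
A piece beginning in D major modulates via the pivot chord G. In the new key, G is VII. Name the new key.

The numeral VII denotes a major triad on scale degree 7. With G on degree 7, the tonic of the new key is A.
Degree 7 carries a major triad in natural-minor keys, so the destination is A minor.
Check: the diatonic triads of A minor (natural minor) are Am (i), Bdim (ii°), C (III), Dm (iv), Em (v), F (VI), G (VII) — G is indeed VII.

A minor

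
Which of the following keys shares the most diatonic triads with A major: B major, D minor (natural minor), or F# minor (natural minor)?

F# minor

Triads of A major: A major (I), B minor (ii), C# minor (iii), D major (IV), E major (V), F# minor (vi), G# diminished (vii°).
B major shares 2: C#m, E.
D minor (natural minor) shares 0: none.
F# minor (natural minor) shares 7: A, Bm, C#m, D, E, F#m, G#dim.
The most common triads (7) are shared with F# minor.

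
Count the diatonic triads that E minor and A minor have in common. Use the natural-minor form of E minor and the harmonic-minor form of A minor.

1

Diatonic triads of E minor (natural minor): Em (i), F#dim (ii°), G (III), Am (iv), Bm (v), C (VI), D (VII).
Diatonic triads of A minor (harmonic minor): Am (i), Bdim (ii°), Caug (III+), Dm (iv), E (V), F (VI), G#dim (vii°).
Matching root and quality in both lists: Am.
That gives 1 common triad.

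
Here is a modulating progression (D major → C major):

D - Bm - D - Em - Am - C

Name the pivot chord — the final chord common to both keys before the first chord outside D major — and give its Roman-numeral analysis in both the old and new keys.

Chords diatonic to D major: D, Em, F#m, G, A, Bm, C#dim.
Reading the progression, the first chord not in that set is Am, so the modulation leaves D major there.
The chord immediately before Am is Em, which is diatonic to both keys: ii in D major and iii in C major.

Em — ii in D major, iii in C major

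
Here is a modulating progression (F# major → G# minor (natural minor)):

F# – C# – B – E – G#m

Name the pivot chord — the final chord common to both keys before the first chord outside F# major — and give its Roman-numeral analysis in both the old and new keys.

B — IV in F# major, III in G# minor

Chords diatonic to F# major: F#, G#m, A#m, B, C#, D#m, E#dim.
Reading the progression, the first chord not in that set is E, so the modulation leaves F# major there.
The chord immediately before E is B, which is diatonic to both keys: IV in F# major and III in G# minor.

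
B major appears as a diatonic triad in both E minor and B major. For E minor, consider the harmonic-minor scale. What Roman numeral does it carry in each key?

The scale of E minor (harmonic minor) is E F# G A B C D#; B is degree 5, and the triad built there (B-D#-F#) is major, so it is V.
The scale of B major is B C# D# E F# G# A#; B is degree 1, and the triad built there (B-D#-F#) is major, so it is I.

V in E minor; I in B major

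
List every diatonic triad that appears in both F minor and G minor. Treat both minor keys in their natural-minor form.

Cm, Eb

Triads in F minor (natural minor): Fm (i), Gdim (ii°), Ab (III), Bbm (iv), Cm (v), Db (VI), Eb (VII).
Triads in G minor (natural minor): Gm (i), Adim (ii°), Bb (III), Cm (iv), Dm (v), Eb (VI), F (VII).
Shared triads with their functions: Cm (v in F minor, iv in G minor); Eb (VII in F minor, VI in G minor).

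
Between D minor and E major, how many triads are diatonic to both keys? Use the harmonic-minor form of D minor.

Diatonic triads of D minor (harmonic minor): Dm (i), Edim (ii°), Faug (III+), Gm (iv), A (V), Bb (VI), C#dim (vii°).
Diatonic triads of E major: E (I), F#m (ii), G#m (iii), A (IV), B (V), C#m (vi), D#dim (vii°).
Matching root and quality in both lists: A.
That gives 1 common triad.

1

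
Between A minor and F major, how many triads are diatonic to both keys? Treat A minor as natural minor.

Diatonic triads of A minor (natural minor): Am (i), Bdim (ii°), C (III), Dm (iv), Em (v), F (VI), G (VII).
Diatonic triads of F major: F (I), Gm (ii), Am (iii), Bb (IV), C (V), Dm (vi), Edim (vii°).
Matching root and quality in both lists: Am, C, Dm, F.
That gives 4 common triads.

4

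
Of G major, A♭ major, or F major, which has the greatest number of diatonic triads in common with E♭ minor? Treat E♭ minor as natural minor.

A♭ major

Triads of E♭ minor (natural minor): E♭ minor (i), F diminished (ii°), G♭ major (III), A♭ minor (iv), B♭ minor (v), C♭ major (VI), D♭ major (VII).
G major shares 0: none.
A♭ major shares 2: B♭m, D♭.
F major shares 0: none.
The most common triads (2) are shared with A♭ major.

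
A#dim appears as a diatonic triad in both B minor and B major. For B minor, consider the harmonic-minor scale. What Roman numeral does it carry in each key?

vii° in B minor; vii° in B major

The scale of B minor (harmonic minor) is B C# D E F# G A#; A# is degree 7, and the triad built there (A#-C#-E) is diminished, so it is vii°.
The scale of B major is B C# D# E F# G# A#; A# is degree 7, and the triad built there (A#-C#-E) is diminished, so it is vii°.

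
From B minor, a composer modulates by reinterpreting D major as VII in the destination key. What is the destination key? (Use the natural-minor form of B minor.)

E minor

The numeral VII denotes a major triad on scale degree 7. With D on degree 7, the tonic of the new key is E.
Degree 7 carries a major triad in natural-minor keys, so the destination is E minor.
Check: the diatonic triads of E minor (natural minor) are Em (i), F#dim (ii°), G (III), Am (iv), Bm (v), C (VI), D (VII) — D major is indeed VII.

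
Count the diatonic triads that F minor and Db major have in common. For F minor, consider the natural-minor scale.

Diatonic triads of F minor (natural minor): Fm (i), Gdim (ii°), Ab (III), Bbm (iv), Cm (v), Db (VI), Eb (VII).
Diatonic triads of Db major: Db (I), Ebm (ii), Fm (iii), Gb (IV), Ab (V), Bbm (vi), Cdim (vii°).
Matching root and quality in both lists: Fm, Ab, Bbm, Db.
That gives 4 common triads.

4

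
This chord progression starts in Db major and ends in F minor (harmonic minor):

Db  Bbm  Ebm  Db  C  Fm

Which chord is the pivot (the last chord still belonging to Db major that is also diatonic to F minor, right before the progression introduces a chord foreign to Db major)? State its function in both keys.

Db — I in Db major, VI in F minor

Chords diatonic to Db major: Db, Ebm, Fm, Gb, Ab, Bbm, Cdim.
Reading the progression, the first chord not in that set is C, so the modulation leaves Db major there.
The chord immediately before C is Db, which is diatonic to both keys: I in Db major and VI in F minor.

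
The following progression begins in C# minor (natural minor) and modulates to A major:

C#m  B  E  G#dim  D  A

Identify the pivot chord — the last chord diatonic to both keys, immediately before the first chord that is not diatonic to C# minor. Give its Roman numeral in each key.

Chords diatonic to C# minor: C#m, D#dim, E, F#m, G#m, A, B.
Reading the progression, the first chord not in that set is G#dim, so the modulation leaves C# minor there.
The chord immediately before G#dim is E, which is diatonic to both keys: III in C# minor and V in A major.

E — III in C# minor, V in A major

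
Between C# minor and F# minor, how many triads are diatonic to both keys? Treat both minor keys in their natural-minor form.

4

Diatonic triads of C# minor (natural minor): C#m (i), D#dim (ii°), E (III), F#m (iv), G#m (v), A (VI), B (VII).
Diatonic triads of F# minor (natural minor): F#m (i), G#dim (ii°), A (III), Bm (iv), C#m (v), D (VI), E (VII).
Matching root and quality in both lists: C#m, E, F#m, A.
That gives 4 common triads.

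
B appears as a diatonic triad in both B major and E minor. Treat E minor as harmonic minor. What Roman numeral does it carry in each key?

The scale of B major is B C# D# E F# G# A#; B is degree 1, and the triad built there (B-D#-F#) is major, so it is I.
The scale of E minor (harmonic minor) is E F# G A B C D#; B is degree 5, and the triad built there (B-D#-F#) is major, so it is V.

I in B major; V in E minor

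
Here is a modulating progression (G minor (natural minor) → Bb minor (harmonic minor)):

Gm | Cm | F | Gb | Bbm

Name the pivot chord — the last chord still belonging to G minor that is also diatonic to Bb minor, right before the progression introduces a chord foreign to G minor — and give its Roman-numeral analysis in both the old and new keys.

Chords diatonic to G minor: Gm, Adim, Bb, Cm, Dm, Eb, F.
Reading the progression, the first chord not in that set is Gb, so the modulation leaves G minor there.
The chord immediately before Gb is F, which is diatonic to both keys: VII in G minor and V in Bb minor.

F — VII in G minor, V in Bb minor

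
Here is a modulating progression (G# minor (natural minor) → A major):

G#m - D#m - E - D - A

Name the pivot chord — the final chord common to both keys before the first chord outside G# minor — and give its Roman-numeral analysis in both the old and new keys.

Chords diatonic to G# minor: G#m, A#dim, B, C#m, D#m, E, F#.
Reading the progression, the first chord not in that set is D, so the modulation leaves G# minor there.
The chord immediately before D is E, which is diatonic to both keys: VI in G# minor and V in A major.

E — VI in G# minor, V in A major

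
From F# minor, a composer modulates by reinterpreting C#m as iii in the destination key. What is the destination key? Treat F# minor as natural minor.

The numeral iii denotes a minor triad on scale degree 3. With C# on degree 3, the tonic of the new key is A.
Degree 3 carries a minor triad in major keys, so the destination is A major.
Check: the diatonic triads of A major are A (I), Bm (ii), C#m (iii), D (IV), E (V), F#m (vi), G#dim (vii°) — C#m is indeed iii.

A major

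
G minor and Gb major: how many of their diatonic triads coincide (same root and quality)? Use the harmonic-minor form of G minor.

0

Diatonic triads of G minor (harmonic minor): Gm (i), Adim (ii°), Bbaug (III+), Cm (iv), D (V), Eb (VI), F#dim (vii°).
Diatonic triads of Gb major: Gb (I), Abm (ii), Bbm (iii), Cb (IV), Db (V), Ebm (vi), Fdim (vii°).
No triad has the same root and quality in both keys.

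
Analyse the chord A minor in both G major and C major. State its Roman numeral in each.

ii in G major; vi in C major

The scale of G major is G A B C D E F♯; A is degree 2, and the triad built there (A-C-E) is minor, so it is ii.
The scale of C major is C D E F G A B; A is degree 6, and the triad built there (A-C-E) is minor, so it is vi.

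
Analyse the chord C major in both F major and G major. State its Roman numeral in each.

V in F major; IV in G major

The scale of F major is F G A B♭ C D E; C is degree 5, and the triad built there (C-E-G) is major, so it is V.
The scale of G major is G A B C D E F♯; C is degree 4, and the triad built there (C-E-G) is major, so it is IV.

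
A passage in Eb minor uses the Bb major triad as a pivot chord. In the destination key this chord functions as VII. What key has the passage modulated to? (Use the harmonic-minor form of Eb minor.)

The numeral VII denotes a major triad on scale degree 7. With Bb on degree 7, the tonic of the new key is C.
Degree 7 carries a major triad in natural-minor keys, so the destination is C minor.
Check: the diatonic triads of C minor (natural minor) are Cm (i), Ddim (ii°), Eb (III), Fm (iv), Gm (v), Ab (VI), Bb (VII) — Bb major is indeed VII.

C minor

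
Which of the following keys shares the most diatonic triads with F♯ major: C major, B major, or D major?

B major

Triads of F♯ major: F♯ (I), G♯m (ii), A♯m (iii), B (IV), C♯ (V), D♯m (vi), E♯dim (vii°).
C major shares 0: none.
B major shares 4: F♯, G♯m, B, D♯m.
D major shares 0: none.
The most common triads (4) are shared with B major.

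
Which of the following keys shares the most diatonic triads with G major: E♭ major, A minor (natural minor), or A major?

Triads of G major: G major (I), A minor (ii), B minor (iii), C major (IV), D major (V), E minor (vi), F♯ diminished (vii°).
E♭ major shares 0: none.
A minor (natural minor) shares 4: G, Am, C, Em.
A major shares 2: Bm, D.
The most common triads (4) are shared with A minor.

A minor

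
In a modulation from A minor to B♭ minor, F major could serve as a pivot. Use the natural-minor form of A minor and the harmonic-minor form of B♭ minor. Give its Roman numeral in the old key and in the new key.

The scale of A minor (natural minor) is A B C D E F G; F is degree 6, and the triad built there (F-A-C) is major, so it is VI.
The scale of B♭ minor (harmonic minor) is B♭ C D♭ E♭ F G♭ A; F is degree 5, and the triad built there (F-A-C) is major, so it is V.

VI in A minor; V in B♭ minor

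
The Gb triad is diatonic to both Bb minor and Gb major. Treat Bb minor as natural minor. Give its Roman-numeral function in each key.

VI in Bb minor; I in Gb major

The scale of Bb minor (natural minor) is Bb C Db Eb F Gb Ab; Gb is degree 6, and the triad built there (Gb-Bb-Db) is major, so it is VI.
The scale of Gb major is Gb Ab Bb Cb Db Eb F; Gb is degree 1, and the triad built there (Gb-Bb-Db) is major, so it is I.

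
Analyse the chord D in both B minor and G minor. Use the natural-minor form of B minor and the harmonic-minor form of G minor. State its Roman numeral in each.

III in B minor; V in G minor

The scale of B minor (natural minor) is B C# D E F# G A; D is degree 3, and the triad built there (D-F#-A) is major, so it is III.
The scale of G minor (harmonic minor) is G A Bb C D Eb F#; D is degree 5, and the triad built there (D-F#-A) is major, so it is V.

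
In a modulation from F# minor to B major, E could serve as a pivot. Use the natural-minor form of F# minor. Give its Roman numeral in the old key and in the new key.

The scale of F# minor (natural minor) is F# G# A B C# D E; E is degree 7, and the triad built there (E-G#-B) is major, so it is VII.
The scale of B major is B C# D# E F# G# A#; E is degree 4, and the triad built there (E-G#-B) is major, so it is IV.

VII in F# minor; IV in B major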